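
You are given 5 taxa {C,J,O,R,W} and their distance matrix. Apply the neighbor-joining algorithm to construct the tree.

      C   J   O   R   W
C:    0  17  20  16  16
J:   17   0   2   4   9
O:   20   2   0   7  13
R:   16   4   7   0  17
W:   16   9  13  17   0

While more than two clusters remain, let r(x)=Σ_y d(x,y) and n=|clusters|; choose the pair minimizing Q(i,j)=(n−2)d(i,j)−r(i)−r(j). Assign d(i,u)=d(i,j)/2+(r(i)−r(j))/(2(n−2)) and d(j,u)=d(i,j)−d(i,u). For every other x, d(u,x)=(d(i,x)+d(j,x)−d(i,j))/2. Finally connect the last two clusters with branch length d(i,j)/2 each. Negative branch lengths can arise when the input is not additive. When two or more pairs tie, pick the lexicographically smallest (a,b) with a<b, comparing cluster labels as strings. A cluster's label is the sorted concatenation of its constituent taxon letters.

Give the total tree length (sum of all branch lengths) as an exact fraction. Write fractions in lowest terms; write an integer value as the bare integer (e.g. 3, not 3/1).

step 1: merge (C,W) at d=16, Q=-76; branch lengths C→31/3, W→17/3; new cluster CW
  updated: d(CW,J)=5, d(CW,O)=17/2, d(CW,R)=17/2
step 2: merge (CW,R) at d=17/2, Q=-49/2; branch lengths CW→39/8, R→29/8; new cluster CRW
  updated: d(CRW,J)=1/4, d(CRW,O)=7/2
step 3: merge (CRW,J) at d=1/4, Q=-23/4; branch lengths CRW→7/8, J→-5/8; new cluster CJRW
  updated: d(CJRW,O)=21/8
step 4: merge (CJRW,O) at d=21/8; branch lengths CJRW→21/16, O→21/16; new cluster CJORW
final tree: ((((C:31/3,W:17/3):39/8,R:29/8):7/8,J:-5/8):21/16,O:21/16)
total length: 219/8

219/8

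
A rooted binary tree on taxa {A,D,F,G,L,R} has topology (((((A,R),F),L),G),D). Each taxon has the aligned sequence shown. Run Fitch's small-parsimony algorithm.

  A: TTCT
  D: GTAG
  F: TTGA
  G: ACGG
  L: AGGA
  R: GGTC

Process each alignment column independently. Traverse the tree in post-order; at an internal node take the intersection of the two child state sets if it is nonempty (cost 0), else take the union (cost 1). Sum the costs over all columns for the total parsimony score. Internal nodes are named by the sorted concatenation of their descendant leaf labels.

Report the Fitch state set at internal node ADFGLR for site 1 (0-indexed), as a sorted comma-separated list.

T

AR@0: {T} ∪ {G} = {G,T} (union, +1)
AFR@0: {G,T} ∩ {T} = {T} (intersection, +0)
AFLR@0: {T} ∪ {A} = {A,T} (union, +1)
AFGLR@0: {A,T} ∩ {A} = {A} (intersection, +0)
ADFGLR@0: {A} ∪ {G} = {A,G} (union, +1)
AR@1: {T} ∪ {G} = {G,T} (union, +1)
AFR@1: {G,T} ∩ {T} = {T} (intersection, +0)
AFLR@1: {T} ∪ {G} = {G,T} (union, +1)
AFGLR@1: {G,T} ∪ {C} = {C,G,T} (union, +1)
ADFGLR@1: {C,G,T} ∩ {T} = {T} (intersection, +0)
AR@2: {C} ∪ {T} = {C,T} (union, +1)
AFR@2: {C,T} ∪ {G} = {C,G,T} (union, +1)
AFLR@2: {C,G,T} ∩ {G} = {G} (intersection, +0)
AFGLR@2: {G} ∩ {G} = {G} (intersection, +0)
ADFGLR@2: {G} ∪ {A} = {A,G} (union, +1)
AR@3: {T} ∪ {C} = {C,T} (union, +1)
AFR@3: {C,T} ∪ {A} = {A,C,T} (union, +1)
AFLR@3: {A,C,T} ∩ {A} = {A} (intersection, +0)
AFGLR@3: {A} ∪ {G} = {A,G} (union, +1)
ADFGLR@3: {A,G} ∩ {G} = {G} (intersection, +0)
per-site changes: [3, 3, 3, 3]; total = 12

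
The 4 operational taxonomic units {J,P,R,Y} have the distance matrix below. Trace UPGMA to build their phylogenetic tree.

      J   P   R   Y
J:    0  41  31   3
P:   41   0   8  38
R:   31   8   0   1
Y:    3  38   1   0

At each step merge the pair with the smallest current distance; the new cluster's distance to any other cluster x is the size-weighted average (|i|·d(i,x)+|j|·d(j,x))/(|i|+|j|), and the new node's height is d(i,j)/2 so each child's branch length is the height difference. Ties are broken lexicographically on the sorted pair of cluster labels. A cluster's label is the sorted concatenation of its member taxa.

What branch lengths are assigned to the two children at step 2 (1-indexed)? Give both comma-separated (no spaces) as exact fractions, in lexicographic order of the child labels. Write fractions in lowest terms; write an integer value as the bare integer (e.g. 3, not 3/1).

17/2,8

step 1: merge (R,Y) at d=1; branch lengths R→1/2, Y→1/2; new cluster RY
  updated: d(J,RY)=17, d(P,RY)=23
step 2: merge (J,RY) at d=17; branch lengths J→17/2, RY→8; new cluster JRY
  updated: d(JRY,P)=29
step 3: merge (JRY,P) at d=29; branch lengths JRY→6, P→29/2; new cluster JPRY
final tree: ((J:17/2,(R:1/2,Y:1/2):8):6,P:29/2)
total length: 38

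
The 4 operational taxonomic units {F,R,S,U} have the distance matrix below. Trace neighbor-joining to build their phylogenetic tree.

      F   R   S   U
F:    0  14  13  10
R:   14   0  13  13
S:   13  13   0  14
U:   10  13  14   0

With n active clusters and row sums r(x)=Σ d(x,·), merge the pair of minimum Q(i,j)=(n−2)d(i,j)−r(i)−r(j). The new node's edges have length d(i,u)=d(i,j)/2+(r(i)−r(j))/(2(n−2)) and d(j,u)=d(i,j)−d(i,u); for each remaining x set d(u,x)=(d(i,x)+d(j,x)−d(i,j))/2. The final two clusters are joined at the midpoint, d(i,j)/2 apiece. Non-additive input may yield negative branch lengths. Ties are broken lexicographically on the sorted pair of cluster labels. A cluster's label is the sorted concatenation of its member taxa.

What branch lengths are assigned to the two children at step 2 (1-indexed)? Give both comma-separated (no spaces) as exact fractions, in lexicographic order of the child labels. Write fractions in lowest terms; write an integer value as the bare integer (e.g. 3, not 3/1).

2,13/2

iteration 1: select F,U (d=10, Q=-54); attach at lengths (5, 5); label the merged cluster FU
  updated: d(FU,R)=17/2, d(FU,S)=17/2
iteration 2: select FU,R (d=17/2, Q=-30); attach at lengths (2, 13/2); label the merged cluster FRU
  updated: d(FRU,S)=13/2
iteration 3: select FRU,S (d=13/2); attach at lengths (13/4, 13/4); label the merged cluster FRSU
final tree: (((F:5,U:5):2,R:13/2):13/4,S:13/4)
total length: 25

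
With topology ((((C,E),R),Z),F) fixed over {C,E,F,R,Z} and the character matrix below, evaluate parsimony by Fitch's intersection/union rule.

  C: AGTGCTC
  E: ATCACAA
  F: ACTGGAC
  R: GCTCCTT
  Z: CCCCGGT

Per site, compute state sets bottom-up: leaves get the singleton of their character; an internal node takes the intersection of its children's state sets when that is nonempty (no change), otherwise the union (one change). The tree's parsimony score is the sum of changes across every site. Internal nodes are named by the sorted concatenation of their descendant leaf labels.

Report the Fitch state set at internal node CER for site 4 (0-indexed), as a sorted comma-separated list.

C

[col 0] CE: children C:{A}, E:{A} ∩→ {A}; cost 0
[col 0] CER: children CE:{A}, R:{G} ∪→ {A,G}; cost 1
[col 0] CERZ: children CER:{A,G}, Z:{C} ∪→ {A,C,G}; cost 1
[col 0] CEFRZ: children CERZ:{A,C,G}, F:{A} ∩→ {A}; cost 0
[col 1] CE: children C:{G}, E:{T} ∪→ {G,T}; cost 1
[col 1] CER: children CE:{G,T}, R:{C} ∪→ {C,G,T}; cost 1
[col 1] CERZ: children CER:{C,G,T}, Z:{C} ∩→ {C}; cost 0
[col 1] CEFRZ: children CERZ:{C}, F:{C} ∩→ {C}; cost 0
[col 2] CE: children C:{T}, E:{C} ∪→ {C,T}; cost 1
[col 2] CER: children CE:{C,T}, R:{T} ∩→ {T}; cost 0
[col 2] CERZ: children CER:{T}, Z:{C} ∪→ {C,T}; cost 1
[col 2] CEFRZ: children CERZ:{C,T}, F:{T} ∩→ {T}; cost 0
[col 3] CE: children C:{G}, E:{A} ∪→ {A,G}; cost 1
[col 3] CER: children CE:{A,G}, R:{C} ∪→ {A,C,G}; cost 1
[col 3] CERZ: children CER:{A,C,G}, Z:{C} ∩→ {C}; cost 0
[col 3] CEFRZ: children CERZ:{C}, F:{G} ∪→ {C,G}; cost 1
[col 4] CE: children C:{C}, E:{C} ∩→ {C}; cost 0
[col 4] CER: children CE:{C}, R:{C} ∩→ {C}; cost 0
[col 4] CERZ: children CER:{C}, Z:{G} ∪→ {C,G}; cost 1
[col 4] CEFRZ: children CERZ:{C,G}, F:{G} ∩→ {G}; cost 0
[col 5] CE: children C:{T}, E:{A} ∪→ {A,T}; cost 1
[col 5] CER: children CE:{A,T}, R:{T} ∩→ {T}; cost 0
[col 5] CERZ: children CER:{T}, Z:{G} ∪→ {G,T}; cost 1
[col 5] CEFRZ: children CERZ:{G,T}, F:{A} ∪→ {A,G,T}; cost 1
[col 6] CE: children C:{C}, E:{A} ∪→ {A,C}; cost 1
[col 6] CER: children CE:{A,C}, R:{T} ∪→ {A,C,T}; cost 1
[col 6] CERZ: children CER:{A,C,T}, Z:{T} ∩→ {T}; cost 0
[col 6] CEFRZ: children CERZ:{T}, F:{C} ∪→ {C,T}; cost 1
per-site changes: [2, 2, 2, 3, 1, 3, 3]; total = 16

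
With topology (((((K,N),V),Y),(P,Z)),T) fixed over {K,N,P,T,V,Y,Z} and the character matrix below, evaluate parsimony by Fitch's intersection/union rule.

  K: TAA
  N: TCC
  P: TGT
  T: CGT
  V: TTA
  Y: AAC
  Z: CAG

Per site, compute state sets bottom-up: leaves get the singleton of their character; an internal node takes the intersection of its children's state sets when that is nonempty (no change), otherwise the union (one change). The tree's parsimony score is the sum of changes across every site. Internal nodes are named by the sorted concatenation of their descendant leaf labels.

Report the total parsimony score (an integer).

11

KN@0: {T} ∩ {T} = {T} (intersection, +0)
KNV@0: {T} ∩ {T} = {T} (intersection, +0)
KNVY@0: {T} ∪ {A} = {A,T} (union, +1)
PZ@0: {T} ∪ {C} = {C,T} (union, +1)
KNPVYZ@0: {A,T} ∩ {C,T} = {T} (intersection, +0)
KNPTVYZ@0: {T} ∪ {C} = {C,T} (union, +1)
KN@1: {A} ∪ {C} = {A,C} (union, +1)
KNV@1: {A,C} ∪ {T} = {A,C,T} (union, +1)
KNVY@1: {A,C,T} ∩ {A} = {A} (intersection, +0)
PZ@1: {G} ∪ {A} = {A,G} (union, +1)
KNPVYZ@1: {A} ∩ {A,G} = {A} (intersection, +0)
KNPTVYZ@1: {A} ∪ {G} = {A,G} (union, +1)
KN@2: {A} ∪ {C} = {A,C} (union, +1)
KNV@2: {A,C} ∩ {A} = {A} (intersection, +0)
KNVY@2: {A} ∪ {C} = {A,C} (union, +1)
PZ@2: {T} ∪ {G} = {G,T} (union, +1)
KNPVYZ@2: {A,C} ∪ {G,T} = {A,C,G,T} (union, +1)
KNPTVYZ@2: {A,C,G,T} ∩ {T} = {T} (intersection, +0)
per-site changes: [3, 4, 4]; total = 11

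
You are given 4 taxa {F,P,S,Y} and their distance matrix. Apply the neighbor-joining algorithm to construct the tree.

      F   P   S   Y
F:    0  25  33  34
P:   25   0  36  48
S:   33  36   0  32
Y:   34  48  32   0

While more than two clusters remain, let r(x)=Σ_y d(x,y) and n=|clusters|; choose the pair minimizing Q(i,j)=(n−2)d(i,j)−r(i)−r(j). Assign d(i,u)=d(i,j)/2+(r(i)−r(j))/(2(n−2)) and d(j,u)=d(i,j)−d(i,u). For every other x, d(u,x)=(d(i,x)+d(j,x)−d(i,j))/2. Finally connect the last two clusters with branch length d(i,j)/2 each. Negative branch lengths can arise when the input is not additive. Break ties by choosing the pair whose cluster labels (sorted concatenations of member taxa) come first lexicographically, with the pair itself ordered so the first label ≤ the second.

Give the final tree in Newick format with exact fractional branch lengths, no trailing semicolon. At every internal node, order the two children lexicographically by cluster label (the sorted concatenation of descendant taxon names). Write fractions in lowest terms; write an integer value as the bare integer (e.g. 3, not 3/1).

(((F:33/4,P:67/4):37/4,S:51/4):77/8,Y:77/8)

1. join F+P (d=25, Q=-151) ⇒ FP; edges |F|=33/4, |P|=67/4
  updated: d(FP,S)=22, d(FP,Y)=57/2
2. join FP+S (d=22, Q=-165/2) ⇒ FPS; edges |FP|=37/4, |S|=51/4
  updated: d(FPS,Y)=77/4
3. join FPS+Y (d=77/4) ⇒ FPSY; edges |FPS|=77/8, |Y|=77/8
final tree: (((F:33/4,P:67/4):37/4,S:51/4):77/8,Y:77/8)
total length: 265/4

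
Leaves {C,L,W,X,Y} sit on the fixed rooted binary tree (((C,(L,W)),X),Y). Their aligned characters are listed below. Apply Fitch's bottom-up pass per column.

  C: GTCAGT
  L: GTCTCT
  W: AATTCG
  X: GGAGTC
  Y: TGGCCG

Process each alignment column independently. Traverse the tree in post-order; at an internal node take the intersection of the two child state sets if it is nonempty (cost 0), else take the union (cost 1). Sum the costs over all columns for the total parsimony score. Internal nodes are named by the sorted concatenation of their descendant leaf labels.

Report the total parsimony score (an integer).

[col 0] LW: children L:{G}, W:{A} ∪→ {A,G}; cost 1
[col 0] CLW: children C:{G}, LW:{A,G} ∩→ {G}; cost 0
[col 0] CLWX: children CLW:{G}, X:{G} ∩→ {G}; cost 0
[col 0] CLWXY: children CLWX:{G}, Y:{T} ∪→ {G,T}; cost 1
[col 1] LW: children L:{T}, W:{A} ∪→ {A,T}; cost 1
[col 1] CLW: children C:{T}, LW:{A,T} ∩→ {T}; cost 0
[col 1] CLWX: children CLW:{T}, X:{G} ∪→ {G,T}; cost 1
[col 1] CLWXY: children CLWX:{G,T}, Y:{G} ∩→ {G}; cost 0
[col 2] LW: children L:{C}, W:{T} ∪→ {C,T}; cost 1
[col 2] CLW: children C:{C}, LW:{C,T} ∩→ {C}; cost 0
[col 2] CLWX: children CLW:{C}, X:{A} ∪→ {A,C}; cost 1
[col 2] CLWXY: children CLWX:{A,C}, Y:{G} ∪→ {A,C,G}; cost 1
[col 3] LW: children L:{T}, W:{T} ∩→ {T}; cost 0
[col 3] CLW: children C:{A}, LW:{T} ∪→ {A,T}; cost 1
[col 3] CLWX: children CLW:{A,T}, X:{G} ∪→ {A,G,T}; cost 1
[col 3] CLWXY: children CLWX:{A,G,T}, Y:{C} ∪→ {A,C,G,T}; cost 1
[col 4] LW: children L:{C}, W:{C} ∩→ {C}; cost 0
[col 4] CLW: children C:{G}, LW:{C} ∪→ {C,G}; cost 1
[col 4] CLWX: children CLW:{C,G}, X:{T} ∪→ {C,G,T}; cost 1
[col 4] CLWXY: children CLWX:{C,G,T}, Y:{C} ∩→ {C}; cost 0
[col 5] LW: children L:{T}, W:{G} ∪→ {G,T}; cost 1
[col 5] CLW: children C:{T}, LW:{G,T} ∩→ {T}; cost 0
[col 5] CLWX: children CLW:{T}, X:{C} ∪→ {C,T}; cost 1
[col 5] CLWXY: children CLWX:{C,T}, Y:{G} ∪→ {C,G,T}; cost 1
per-site changes: [2, 2, 3, 3, 2, 3]; total = 15

15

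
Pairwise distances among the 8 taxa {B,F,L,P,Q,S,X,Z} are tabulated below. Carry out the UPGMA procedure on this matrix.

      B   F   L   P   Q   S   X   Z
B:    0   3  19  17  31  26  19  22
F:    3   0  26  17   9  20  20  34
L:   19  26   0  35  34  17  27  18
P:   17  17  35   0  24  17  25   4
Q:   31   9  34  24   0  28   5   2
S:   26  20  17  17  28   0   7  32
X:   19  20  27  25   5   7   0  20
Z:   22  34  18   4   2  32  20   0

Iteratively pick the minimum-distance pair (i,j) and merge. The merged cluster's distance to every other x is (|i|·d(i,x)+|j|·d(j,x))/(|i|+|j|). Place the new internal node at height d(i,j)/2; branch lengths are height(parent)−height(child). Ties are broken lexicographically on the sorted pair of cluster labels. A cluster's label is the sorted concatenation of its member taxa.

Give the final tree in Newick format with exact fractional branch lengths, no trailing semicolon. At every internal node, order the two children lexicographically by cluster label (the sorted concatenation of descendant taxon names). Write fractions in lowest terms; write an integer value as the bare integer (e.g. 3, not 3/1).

(((B:3/2,F:3/2):37/4,((P:7,(Q:1,Z:1):6):43/12,(S:7/2,X:7/2):85/12):1/6):51/28,L:88/7)

iteration 1: select Q,Z (d=2); attach at lengths (1, 1); label the merged cluster QZ
  updated: d(B,QZ)=53/2, d(F,QZ)=43/2, d(L,QZ)=26, d(P,QZ)=14, d(QZ,S)=30, d(QZ,X)=25/2
iteration 2: select B,F (d=3); attach at lengths (3/2, 3/2); label the merged cluster BF
  updated: d(BF,L)=45/2, d(BF,P)=17, d(BF,QZ)=24, d(BF,S)=23, d(BF,X)=39/2
iteration 3: select S,X (d=7); attach at lengths (7/2, 7/2); label the merged cluster SX
  updated: d(BF,SX)=85/4, d(L,SX)=22, d(P,SX)=21, d(QZ,SX)=85/4
iteration 4: select P,QZ (d=14); attach at lengths (7, 6); label the merged cluster PQZ
  updated: d(BF,PQZ)=65/3, d(L,PQZ)=29, d(PQZ,SX)=127/6
iteration 5: select PQZ,SX (d=127/6); attach at lengths (43/12, 85/12); label the merged cluster PQSXZ
  updated: d(BF,PQSXZ)=43/2, d(L,PQSXZ)=131/5
iteration 6: select BF,PQSXZ (d=43/2); attach at lengths (37/4, 1/6); label the merged cluster BFPQSXZ
  updated: d(BFPQSXZ,L)=176/7
iteration 7: select BFPQSXZ,L (d=176/7); attach at lengths (51/28, 88/7); label the merged cluster BFLPQSXZ
final tree: (((B:3/2,F:3/2):37/4,((P:7,(Q:1,Z:1):6):43/12,(S:7/2,X:7/2):85/12):1/6):51/28,L:88/7)
total length: 1249/21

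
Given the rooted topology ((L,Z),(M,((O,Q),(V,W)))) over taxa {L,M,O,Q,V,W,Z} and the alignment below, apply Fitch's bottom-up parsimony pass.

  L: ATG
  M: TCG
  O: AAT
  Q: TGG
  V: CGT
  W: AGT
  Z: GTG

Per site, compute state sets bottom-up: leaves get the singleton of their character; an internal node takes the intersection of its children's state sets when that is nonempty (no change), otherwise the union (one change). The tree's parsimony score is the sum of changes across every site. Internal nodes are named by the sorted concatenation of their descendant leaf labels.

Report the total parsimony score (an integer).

[col 0] LZ: children L:{A}, Z:{G} ∪→ {A,G}; cost 1
[col 0] OQ: children O:{A}, Q:{T} ∪→ {A,T}; cost 1
[col 0] VW: children V:{C}, W:{A} ∪→ {A,C}; cost 1
[col 0] OQVW: children OQ:{A,T}, VW:{A,C} ∩→ {A}; cost 0
[col 0] MOQVW: children M:{T}, OQVW:{A} ∪→ {A,T}; cost 1
[col 0] LMOQVWZ: children LZ:{A,G}, MOQVW:{A,T} ∩→ {A}; cost 0
[col 1] LZ: children L:{T}, Z:{T} ∩→ {T}; cost 0
[col 1] OQ: children O:{A}, Q:{G} ∪→ {A,G}; cost 1
[col 1] VW: children V:{G}, W:{G} ∩→ {G}; cost 0
[col 1] OQVW: children OQ:{A,G}, VW:{G} ∩→ {G}; cost 0
[col 1] MOQVW: children M:{C}, OQVW:{G} ∪→ {C,G}; cost 1
[col 1] LMOQVWZ: children LZ:{T}, MOQVW:{C,G} ∪→ {C,G,T}; cost 1
[col 2] LZ: children L:{G}, Z:{G} ∩→ {G}; cost 0
[col 2] OQ: children O:{T}, Q:{G} ∪→ {G,T}; cost 1
[col 2] VW: children V:{T}, W:{T} ∩→ {T}; cost 0
[col 2] OQVW: children OQ:{G,T}, VW:{T} ∩→ {T}; cost 0
[col 2] MOQVW: children M:{G}, OQVW:{T} ∪→ {G,T}; cost 1
[col 2] LMOQVWZ: children LZ:{G}, MOQVW:{G,T} ∩→ {G}; cost 0
per-site changes: [4, 3, 2]; total = 9

9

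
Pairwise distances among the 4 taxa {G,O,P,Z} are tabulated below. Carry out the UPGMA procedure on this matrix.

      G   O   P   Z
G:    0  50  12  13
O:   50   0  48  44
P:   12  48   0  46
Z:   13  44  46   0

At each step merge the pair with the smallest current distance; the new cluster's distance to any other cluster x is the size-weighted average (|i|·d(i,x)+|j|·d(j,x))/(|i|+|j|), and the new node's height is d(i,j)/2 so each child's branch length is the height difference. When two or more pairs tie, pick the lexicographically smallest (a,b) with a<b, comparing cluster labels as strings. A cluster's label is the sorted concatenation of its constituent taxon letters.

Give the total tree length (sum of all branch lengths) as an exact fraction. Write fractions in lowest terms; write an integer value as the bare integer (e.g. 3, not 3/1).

iteration 1: select G,P (d=12); attach at lengths (6, 6); label the merged cluster GP
  updated: d(GP,O)=49, d(GP,Z)=59/2
iteration 2: select GP,Z (d=59/2); attach at lengths (35/4, 59/4); label the merged cluster GPZ
  updated: d(GPZ,O)=142/3
iteration 3: select GPZ,O (d=142/3); attach at lengths (107/12, 71/3); label the merged cluster GOPZ
final tree: (((G:6,P:6):35/4,Z:59/4):107/12,O:71/3)
total length: 817/12

817/12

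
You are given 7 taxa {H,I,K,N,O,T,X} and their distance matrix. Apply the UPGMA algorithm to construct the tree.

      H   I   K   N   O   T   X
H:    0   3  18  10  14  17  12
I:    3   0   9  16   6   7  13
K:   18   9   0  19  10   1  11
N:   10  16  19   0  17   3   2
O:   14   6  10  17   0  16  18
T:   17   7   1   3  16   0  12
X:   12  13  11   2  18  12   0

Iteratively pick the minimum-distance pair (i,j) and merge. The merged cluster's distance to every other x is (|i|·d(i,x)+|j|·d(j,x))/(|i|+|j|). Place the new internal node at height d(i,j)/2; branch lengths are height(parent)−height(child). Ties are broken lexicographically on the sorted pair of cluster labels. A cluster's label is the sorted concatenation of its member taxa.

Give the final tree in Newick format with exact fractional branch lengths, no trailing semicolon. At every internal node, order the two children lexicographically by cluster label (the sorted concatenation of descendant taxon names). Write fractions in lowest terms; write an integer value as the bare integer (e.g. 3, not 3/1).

(((H:3/2,I:3/2):7/2,O:5):43/24,((K:1/2,T:1/2):41/8,(N:1,X:1):37/8):7/6)

1. join K+T (d=1) ⇒ KT; edges |K|=1/2, |T|=1/2
  updated: d(H,KT)=35/2, d(I,KT)=8, d(KT,N)=11, d(KT,O)=13, d(KT,X)=23/2
2. join N+X (d=2) ⇒ NX; edges |N|=1, |X|=1
  updated: d(H,NX)=11, d(I,NX)=29/2, d(KT,NX)=45/4, d(NX,O)=35/2
3. join H+I (d=3) ⇒ HI; edges |H|=3/2, |I|=3/2
  updated: d(HI,KT)=51/4, d(HI,NX)=51/4, d(HI,O)=10
4. join HI+O (d=10) ⇒ HIO; edges |HI|=7/2, |O|=5
  updated: d(HIO,KT)=77/6, d(HIO,NX)=43/3
5. join KT+NX (d=45/4) ⇒ KNTX; edges |KT|=41/8, |NX|=37/8
  updated: d(HIO,KNTX)=163/12
6. join HIO+KNTX (d=163/12) ⇒ HIKNOTX; edges |HIO|=43/24, |KNTX|=7/6
final tree: (((H:3/2,I:3/2):7/2,O:5):43/24,((K:1/2,T:1/2):41/8,(N:1,X:1):37/8):7/6)
total length: 653/24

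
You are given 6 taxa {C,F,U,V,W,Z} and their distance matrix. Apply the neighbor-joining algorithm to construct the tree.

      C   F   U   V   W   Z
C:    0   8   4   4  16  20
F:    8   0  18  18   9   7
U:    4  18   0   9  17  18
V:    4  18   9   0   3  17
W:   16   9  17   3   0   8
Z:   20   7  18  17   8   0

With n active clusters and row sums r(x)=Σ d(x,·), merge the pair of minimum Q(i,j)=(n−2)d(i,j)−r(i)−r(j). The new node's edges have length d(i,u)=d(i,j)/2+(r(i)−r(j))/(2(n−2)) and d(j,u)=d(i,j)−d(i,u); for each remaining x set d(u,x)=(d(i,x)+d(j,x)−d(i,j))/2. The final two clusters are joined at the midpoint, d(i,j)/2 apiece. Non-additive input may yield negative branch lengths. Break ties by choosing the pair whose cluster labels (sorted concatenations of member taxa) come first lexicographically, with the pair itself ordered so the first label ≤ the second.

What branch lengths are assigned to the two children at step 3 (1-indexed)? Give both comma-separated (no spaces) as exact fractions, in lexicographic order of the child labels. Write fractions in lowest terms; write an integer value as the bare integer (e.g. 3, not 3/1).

23/4,3/4

iteration 1: select C,U (d=4, Q=-102); attach at lengths (1/4, 15/4); label the merged cluster CU
  updated: d(CU,F)=11, d(CU,V)=9/2, d(CU,W)=29/2, d(CU,Z)=17
iteration 2: select CU,V (d=9/2, Q=-76); attach at lengths (3, 3/2); label the merged cluster CUV
  updated: d(CUV,F)=49/4, d(CUV,W)=13/2, d(CUV,Z)=59/4
iteration 3: select CUV,W (d=13/2, Q=-44); attach at lengths (23/4, 3/4); label the merged cluster CUVW
  updated: d(CUVW,F)=59/8, d(CUVW,Z)=65/8
iteration 4: select CUVW,F (d=59/8, Q=-45/2); attach at lengths (17/4, 25/8); label the merged cluster CFUVW
  updated: d(CFUVW,Z)=31/8
iteration 5: select CFUVW,Z (d=31/8); attach at lengths (31/16, 31/16); label the merged cluster CFUVWZ
final tree: (((((C:1/4,U:15/4):3,V:3/2):23/4,W:3/4):17/4,F:25/8):31/16,Z:31/16)
total length: 105/4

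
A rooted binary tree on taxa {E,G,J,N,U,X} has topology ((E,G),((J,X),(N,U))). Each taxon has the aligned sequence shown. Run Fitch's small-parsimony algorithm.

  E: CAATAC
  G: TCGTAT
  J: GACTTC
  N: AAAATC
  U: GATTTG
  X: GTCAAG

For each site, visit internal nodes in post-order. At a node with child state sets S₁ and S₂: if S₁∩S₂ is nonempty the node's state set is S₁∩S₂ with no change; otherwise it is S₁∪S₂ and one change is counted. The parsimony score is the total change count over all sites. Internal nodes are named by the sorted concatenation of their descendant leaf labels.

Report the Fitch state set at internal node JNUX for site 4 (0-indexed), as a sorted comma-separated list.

site 0, node EG: E={C} ∪ G={T} → {C,T} (+1)
site 0, node JX: J={G} ∩ X={G} → {G} (+0)
site 0, node NU: N={A} ∪ U={G} → {A,G} (+1)
site 0, node JNUX: JX={G} ∩ NU={A,G} → {G} (+0)
site 0, node EGJNUX: EG={C,T} ∪ JNUX={G} → {C,G,T} (+1)
site 1, node EG: E={A} ∪ G={C} → {A,C} (+1)
site 1, node JX: J={A} ∪ X={T} → {A,T} (+1)
site 1, node NU: N={A} ∩ U={A} → {A} (+0)
site 1, node JNUX: JX={A,T} ∩ NU={A} → {A} (+0)
site 1, node EGJNUX: EG={A,C} ∩ JNUX={A} → {A} (+0)
site 2, node EG: E={A} ∪ G={G} → {A,G} (+1)
site 2, node JX: J={C} ∩ X={C} → {C} (+0)
site 2, node NU: N={A} ∪ U={T} → {A,T} (+1)
site 2, node JNUX: JX={C} ∪ NU={A,T} → {A,C,T} (+1)
site 2, node EGJNUX: EG={A,G} ∩ JNUX={A,C,T} → {A} (+0)
site 3, node EG: E={T} ∩ G={T} → {T} (+0)
site 3, node JX: J={T} ∪ X={A} → {A,T} (+1)
site 3, node NU: N={A} ∪ U={T} → {A,T} (+1)
site 3, node JNUX: JX={A,T} ∩ NU={A,T} → {A,T} (+0)
site 3, node EGJNUX: EG={T} ∩ JNUX={A,T} → {T} (+0)
site 4, node EG: E={A} ∩ G={A} → {A} (+0)
site 4, node JX: J={T} ∪ X={A} → {A,T} (+1)
site 4, node NU: N={T} ∩ U={T} → {T} (+0)
site 4, node JNUX: JX={A,T} ∩ NU={T} → {T} (+0)
site 4, node EGJNUX: EG={A} ∪ JNUX={T} → {A,T} (+1)
site 5, node EG: E={C} ∪ G={T} → {C,T} (+1)
site 5, node JX: J={C} ∪ X={G} → {C,G} (+1)
site 5, node NU: N={C} ∪ U={G} → {C,G} (+1)
site 5, node JNUX: JX={C,G} ∩ NU={C,G} → {C,G} (+0)
site 5, node EGJNUX: EG={C,T} ∩ JNUX={C,G} → {C} (+0)
per-site changes: [3, 2, 3, 2, 2, 3]; total = 15

T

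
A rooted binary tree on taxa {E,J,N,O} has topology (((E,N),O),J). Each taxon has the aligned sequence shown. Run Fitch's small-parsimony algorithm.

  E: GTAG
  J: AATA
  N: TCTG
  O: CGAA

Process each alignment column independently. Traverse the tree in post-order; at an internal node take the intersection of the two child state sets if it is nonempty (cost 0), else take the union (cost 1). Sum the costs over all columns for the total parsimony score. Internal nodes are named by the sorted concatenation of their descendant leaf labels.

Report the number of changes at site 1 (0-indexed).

3

[col 0] EN: children E:{G}, N:{T} ∪→ {G,T}; cost 1
[col 0] ENO: children EN:{G,T}, O:{C} ∪→ {C,G,T}; cost 1
[col 0] EJNO: children ENO:{C,G,T}, J:{A} ∪→ {A,C,G,T}; cost 1
[col 1] EN: children E:{T}, N:{C} ∪→ {C,T}; cost 1
[col 1] ENO: children EN:{C,T}, O:{G} ∪→ {C,G,T}; cost 1
[col 1] EJNO: children ENO:{C,G,T}, J:{A} ∪→ {A,C,G,T}; cost 1
[col 2] EN: children E:{A}, N:{T} ∪→ {A,T}; cost 1
[col 2] ENO: children EN:{A,T}, O:{A} ∩→ {A}; cost 0
[col 2] EJNO: children ENO:{A}, J:{T} ∪→ {A,T}; cost 1
[col 3] EN: children E:{G}, N:{G} ∩→ {G}; cost 0
[col 3] ENO: children EN:{G}, O:{A} ∪→ {A,G}; cost 1
[col 3] EJNO: children ENO:{A,G}, J:{A} ∩→ {A}; cost 0
per-site changes: [3, 3, 2, 1]; total = 9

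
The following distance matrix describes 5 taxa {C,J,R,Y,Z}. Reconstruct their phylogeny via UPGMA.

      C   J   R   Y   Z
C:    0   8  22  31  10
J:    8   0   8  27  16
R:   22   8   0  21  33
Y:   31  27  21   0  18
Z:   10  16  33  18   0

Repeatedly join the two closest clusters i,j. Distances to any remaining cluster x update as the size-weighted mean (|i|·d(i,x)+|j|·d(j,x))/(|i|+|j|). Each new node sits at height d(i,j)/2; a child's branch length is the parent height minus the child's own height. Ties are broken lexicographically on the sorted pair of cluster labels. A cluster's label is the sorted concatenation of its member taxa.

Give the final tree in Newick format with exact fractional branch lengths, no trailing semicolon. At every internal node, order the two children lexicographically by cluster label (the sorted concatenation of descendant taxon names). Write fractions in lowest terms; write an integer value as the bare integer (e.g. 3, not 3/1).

step 1: merge (C,J) at d=8; branch lengths C→4, J→4; new cluster CJ
  updated: d(CJ,R)=15, d(CJ,Y)=29, d(CJ,Z)=13
step 2: merge (CJ,Z) at d=13; branch lengths CJ→5/2, Z→13/2; new cluster CJZ
  updated: d(CJZ,R)=21, d(CJZ,Y)=76/3
step 3: merge (CJZ,R) at d=21; branch lengths CJZ→4, R→21/2; new cluster CJRZ
  updated: d(CJRZ,Y)=97/4
step 4: merge (CJRZ,Y) at d=97/4; branch lengths CJRZ→13/8, Y→97/8; new cluster CJRYZ
final tree: ((((C:4,J:4):5/2,Z:13/2):4,R:21/2):13/8,Y:97/8)
total length: 181/4

((((C:4,J:4):5/2,Z:13/2):4,R:21/2):13/8,Y:97/8)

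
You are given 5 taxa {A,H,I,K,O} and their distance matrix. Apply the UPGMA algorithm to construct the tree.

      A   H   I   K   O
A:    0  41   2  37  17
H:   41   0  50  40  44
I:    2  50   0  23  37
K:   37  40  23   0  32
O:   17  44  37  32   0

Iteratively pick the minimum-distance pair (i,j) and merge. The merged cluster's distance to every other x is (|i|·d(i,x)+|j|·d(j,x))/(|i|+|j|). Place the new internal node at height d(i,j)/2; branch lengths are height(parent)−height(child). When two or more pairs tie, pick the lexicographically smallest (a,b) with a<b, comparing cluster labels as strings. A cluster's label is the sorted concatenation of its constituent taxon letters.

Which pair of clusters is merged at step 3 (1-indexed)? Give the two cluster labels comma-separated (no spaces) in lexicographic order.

iteration 1: select A,I (d=2); attach at lengths (1, 1); label the merged cluster AI
  updated: d(AI,H)=91/2, d(AI,K)=30, d(AI,O)=27
iteration 2: select AI,O (d=27); attach at lengths (25/2, 27/2); label the merged cluster AIO
  updated: d(AIO,H)=45, d(AIO,K)=92/3
iteration 3: select AIO,K (d=92/3); attach at lengths (11/6, 46/3); label the merged cluster AIKO
  updated: d(AIKO,H)=175/4
iteration 4: select AIKO,H (d=175/4); attach at lengths (157/24, 175/8); label the merged cluster AHIKO
final tree: ((((A:1,I:1):25/2,O:27/2):11/6,K:46/3):157/24,H:175/8)
total length: 883/12

AIO,K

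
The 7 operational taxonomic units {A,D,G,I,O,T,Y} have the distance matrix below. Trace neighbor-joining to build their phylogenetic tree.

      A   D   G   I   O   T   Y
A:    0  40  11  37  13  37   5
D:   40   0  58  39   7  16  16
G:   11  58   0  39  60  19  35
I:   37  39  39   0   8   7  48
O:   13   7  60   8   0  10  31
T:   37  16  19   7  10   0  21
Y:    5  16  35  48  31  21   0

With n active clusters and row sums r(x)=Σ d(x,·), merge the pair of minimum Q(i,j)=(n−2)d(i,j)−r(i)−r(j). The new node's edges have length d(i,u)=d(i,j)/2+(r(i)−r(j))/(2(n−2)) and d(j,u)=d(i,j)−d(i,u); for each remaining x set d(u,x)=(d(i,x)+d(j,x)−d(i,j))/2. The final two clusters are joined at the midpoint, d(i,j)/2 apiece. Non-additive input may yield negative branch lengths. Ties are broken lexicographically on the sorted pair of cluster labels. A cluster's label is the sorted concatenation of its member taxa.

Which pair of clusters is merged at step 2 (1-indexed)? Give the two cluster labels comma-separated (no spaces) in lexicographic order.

iteration 1: select A,G (d=11, Q=-310); attach at lengths (-12/5, 67/5); label the merged cluster AG
  updated: d(AG,D)=87/2, d(AG,I)=65/2, d(AG,O)=31, d(AG,T)=45/2, d(AG,Y)=29/2
iteration 2: select AG,Y (d=29/2, Q=-433/2); attach at lengths (143/16, 89/16); label the merged cluster AGY
  updated: d(AGY,D)=45/2, d(AGY,I)=33, d(AGY,O)=95/4, d(AGY,T)=29/2
iteration 3: select I,T (d=7, Q=-227/2); attach at lengths (121/12, -37/12); label the merged cluster IT
  updated: d(AGY,IT)=81/4, d(D,IT)=24, d(IT,O)=11/2
iteration 4: select AGY,IT (d=81/4, Q=-303/4); attach at lengths (229/16, 95/16); label the merged cluster AGITY
  updated: d(AGITY,D)=105/8, d(AGITY,O)=9/2
iteration 5: select AGITY,D (d=105/8, Q=-197/8); attach at lengths (85/16, 125/16); label the merged cluster ADGITY
  updated: d(ADGITY,O)=-13/16
iteration 6: select ADGITY,O (d=-13/16); attach at lengths (-13/32, -13/32); label the merged cluster ADGIOTY
final tree: (((((A:-12/5,G:67/5):143/16,Y:89/16):229/16,(I:121/12,T:-37/12):95/16):85/16,D:125/16):-13/32,O:-13/32)
total length: 1041/16

AG,Y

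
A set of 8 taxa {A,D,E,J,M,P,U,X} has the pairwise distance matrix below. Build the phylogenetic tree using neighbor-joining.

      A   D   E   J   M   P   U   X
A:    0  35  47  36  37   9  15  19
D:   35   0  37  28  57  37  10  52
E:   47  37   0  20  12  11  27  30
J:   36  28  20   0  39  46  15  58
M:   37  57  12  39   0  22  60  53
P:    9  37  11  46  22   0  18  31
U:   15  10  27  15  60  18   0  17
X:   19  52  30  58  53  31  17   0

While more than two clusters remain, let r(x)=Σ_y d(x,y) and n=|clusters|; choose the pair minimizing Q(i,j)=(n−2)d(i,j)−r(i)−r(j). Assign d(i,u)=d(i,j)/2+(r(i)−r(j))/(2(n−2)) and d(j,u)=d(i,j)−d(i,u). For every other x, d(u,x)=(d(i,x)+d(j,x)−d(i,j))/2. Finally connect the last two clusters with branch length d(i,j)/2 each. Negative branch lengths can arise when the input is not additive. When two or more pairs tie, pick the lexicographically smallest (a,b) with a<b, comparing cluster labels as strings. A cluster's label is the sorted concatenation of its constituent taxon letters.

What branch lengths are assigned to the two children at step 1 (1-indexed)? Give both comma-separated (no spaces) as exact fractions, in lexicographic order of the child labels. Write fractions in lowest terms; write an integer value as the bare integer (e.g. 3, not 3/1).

-2,14

step 1: merge (E,M) at d=12, Q=-392; branch lengths E→-2, M→14; new cluster EM
  updated: d(A,EM)=36, d(D,EM)=41, d(EM,J)=47/2, d(EM,P)=21/2, d(EM,U)=75/2, d(EM,X)=71/2
step 2: merge (EM,P) at d=21/2, Q=-283; branch lengths EM→17/2, P→2; new cluster EMP
  updated: d(A,EMP)=69/4, d(D,EMP)=135/4, d(EMP,J)=59/2, d(EMP,U)=45/2, d(EMP,X)=28
step 3: merge (A,X) at d=19, Q=-881/4; branch lengths A→97/32, X→511/32; new cluster AX
  updated: d(AX,D)=34, d(AX,EMP)=105/8, d(AX,J)=75/2, d(AX,U)=13/2
step 4: merge (AX,EMP) at d=105/8, Q=-1205/8; branch lengths AX→253/48, EMP→377/48; new cluster AEMPX
  updated: d(AEMPX,D)=437/16, d(AEMPX,J)=431/16, d(AEMPX,U)=127/16
step 5: merge (AEMPX,U) at d=127/16, Q=-317/4; branch lengths AEMPX→361/32, U→-107/32; new cluster AEMPUX
  updated: d(AEMPUX,D)=235/16, d(AEMPUX,J)=17
step 6: merge (AEMPUX,D) at d=235/16, Q=-955/16; branch lengths AEMPUX→59/32, D→411/32; new cluster ADEMPUX
  updated: d(ADEMPUX,J)=485/32
step 7: merge (ADEMPUX,J) at d=485/32; branch lengths ADEMPUX→485/64, J→485/64; new cluster ADEJMPUX
final tree: (((((A:97/32,X:511/32):253/48,((E:-2,M:14):17/2,P:2):377/48):361/32,U:-107/32):59/32,D:411/32):485/64,J:485/64)
total length: 2957/32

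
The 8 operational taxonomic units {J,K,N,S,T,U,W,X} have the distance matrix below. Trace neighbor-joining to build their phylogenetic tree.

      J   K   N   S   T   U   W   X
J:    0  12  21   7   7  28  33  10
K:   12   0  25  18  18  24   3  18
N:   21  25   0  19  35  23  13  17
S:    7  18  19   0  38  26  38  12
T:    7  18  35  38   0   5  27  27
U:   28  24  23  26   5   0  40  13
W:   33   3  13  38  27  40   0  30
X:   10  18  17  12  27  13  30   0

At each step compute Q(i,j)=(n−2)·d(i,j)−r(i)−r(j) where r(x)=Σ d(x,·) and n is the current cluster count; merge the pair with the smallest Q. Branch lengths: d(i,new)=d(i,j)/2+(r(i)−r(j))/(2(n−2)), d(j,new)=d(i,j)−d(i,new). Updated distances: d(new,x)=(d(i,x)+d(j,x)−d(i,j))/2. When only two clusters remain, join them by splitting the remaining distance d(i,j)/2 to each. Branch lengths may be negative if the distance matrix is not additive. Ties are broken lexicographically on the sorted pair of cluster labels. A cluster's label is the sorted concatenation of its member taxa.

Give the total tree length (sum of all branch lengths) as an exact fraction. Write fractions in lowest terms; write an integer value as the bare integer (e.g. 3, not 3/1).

1873/32

1. join T+U (d=5, Q=-286) ⇒ TU; edges |T|=7/3, |U|=8/3
  updated: d(J,TU)=15, d(K,TU)=37/2, d(N,TU)=53/2, d(S,TU)=59/2, d(TU,W)=31, d(TU,X)=35/2
2. join K+W (d=3, Q=-455/2) ⇒ KW; edges |K|=-77/20, |W|=137/20
  updated: d(J,KW)=21, d(KW,N)=35/2, d(KW,S)=53/2, d(KW,TU)=93/4, d(KW,X)=45/2
3. join KW+N (d=35/2, Q=-567/4) ⇒ KNW; edges |KW|=319/32, |N|=241/32
  updated: d(J,KNW)=49/4, d(KNW,S)=14, d(KNW,TU)=129/8, d(KNW,X)=11
4. join J+S (d=7, Q=-343/4) ⇒ JS; edges |J|=11/24, |S|=157/24
  updated: d(JS,KNW)=77/8, d(JS,TU)=75/4, d(JS,X)=15/2
5. join JS+X (d=15/2, Q=-455/8) ⇒ JSX; edges |JS|=119/32, |X|=121/32
  updated: d(JSX,KNW)=105/16, d(JSX,TU)=115/8
6. join JSX+KNW (d=105/16, Q=-593/16) ⇒ JKNSWX; edges |JSX|=77/32, |KNW|=133/32
  updated: d(JKNSWX,TU)=383/32
7. join JKNSWX+TU (d=383/32) ⇒ JKNSTUWX; edges |JKNSWX|=383/64, |TU|=383/64
final tree: ((((J:11/24,S:157/24):119/32,X:121/32):77/32,((K:-77/20,W:137/20):319/32,N:241/32):133/32):383/64,(T:7/3,U:8/3):383/64)
total length: 1873/32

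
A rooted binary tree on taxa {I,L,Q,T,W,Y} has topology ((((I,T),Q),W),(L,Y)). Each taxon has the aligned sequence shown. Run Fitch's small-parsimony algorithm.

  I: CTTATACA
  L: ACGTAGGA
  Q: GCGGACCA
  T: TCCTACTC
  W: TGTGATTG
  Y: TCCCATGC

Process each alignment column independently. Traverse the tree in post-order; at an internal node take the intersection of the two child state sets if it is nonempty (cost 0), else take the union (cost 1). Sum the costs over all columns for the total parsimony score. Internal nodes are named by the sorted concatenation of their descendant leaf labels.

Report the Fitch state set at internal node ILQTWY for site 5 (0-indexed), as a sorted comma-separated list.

T

IT@0: {C} ∪ {T} = {C,T} (union, +1)
IQT@0: {C,T} ∪ {G} = {C,G,T} (union, +1)
IQTW@0: {C,G,T} ∩ {T} = {T} (intersection, +0)
LY@0: {A} ∪ {T} = {A,T} (union, +1)
ILQTWY@0: {T} ∩ {A,T} = {T} (intersection, +0)
IT@1: {T} ∪ {C} = {C,T} (union, +1)
IQT@1: {C,T} ∩ {C} = {C} (intersection, +0)
IQTW@1: {C} ∪ {G} = {C,G} (union, +1)
LY@1: {C} ∩ {C} = {C} (intersection, +0)
ILQTWY@1: {C,G} ∩ {C} = {C} (intersection, +0)
IT@2: {T} ∪ {C} = {C,T} (union, +1)
IQT@2: {C,T} ∪ {G} = {C,G,T} (union, +1)
IQTW@2: {C,G,T} ∩ {T} = {T} (intersection, +0)
LY@2: {G} ∪ {C} = {C,G} (union, +1)
ILQTWY@2: {T} ∪ {C,G} = {C,G,T} (union, +1)
IT@3: {A} ∪ {T} = {A,T} (union, +1)
IQT@3: {A,T} ∪ {G} = {A,G,T} (union, +1)
IQTW@3: {A,G,T} ∩ {G} = {G} (intersection, +0)
LY@3: {T} ∪ {C} = {C,T} (union, +1)
ILQTWY@3: {G} ∪ {C,T} = {C,G,T} (union, +1)
IT@4: {T} ∪ {A} = {A,T} (union, +1)
IQT@4: {A,T} ∩ {A} = {A} (intersection, +0)
IQTW@4: {A} ∩ {A} = {A} (intersection, +0)
LY@4: {A} ∩ {A} = {A} (intersection, +0)
ILQTWY@4: {A} ∩ {A} = {A} (intersection, +0)
IT@5: {A} ∪ {C} = {A,C} (union, +1)
IQT@5: {A,C} ∩ {C} = {C} (intersection, +0)
IQTW@5: {C} ∪ {T} = {C,T} (union, +1)
LY@5: {G} ∪ {T} = {G,T} (union, +1)
ILQTWY@5: {C,T} ∩ {G,T} = {T} (intersection, +0)
IT@6: {C} ∪ {T} = {C,T} (union, +1)
IQT@6: {C,T} ∩ {C} = {C} (intersection, +0)
IQTW@6: {C} ∪ {T} = {C,T} (union, +1)
LY@6: {G} ∩ {G} = {G} (intersection, +0)
ILQTWY@6: {C,T} ∪ {G} = {C,G,T} (union, +1)
IT@7: {A} ∪ {C} = {A,C} (union, +1)
IQT@7: {A,C} ∩ {A} = {A} (intersection, +0)
IQTW@7: {A} ∪ {G} = {A,G} (union, +1)
LY@7: {A} ∪ {C} = {A,C} (union, +1)
ILQTWY@7: {A,G} ∩ {A,C} = {A} (intersection, +0)
per-site changes: [3, 2, 4, 4, 1, 3, 3, 3]; total = 23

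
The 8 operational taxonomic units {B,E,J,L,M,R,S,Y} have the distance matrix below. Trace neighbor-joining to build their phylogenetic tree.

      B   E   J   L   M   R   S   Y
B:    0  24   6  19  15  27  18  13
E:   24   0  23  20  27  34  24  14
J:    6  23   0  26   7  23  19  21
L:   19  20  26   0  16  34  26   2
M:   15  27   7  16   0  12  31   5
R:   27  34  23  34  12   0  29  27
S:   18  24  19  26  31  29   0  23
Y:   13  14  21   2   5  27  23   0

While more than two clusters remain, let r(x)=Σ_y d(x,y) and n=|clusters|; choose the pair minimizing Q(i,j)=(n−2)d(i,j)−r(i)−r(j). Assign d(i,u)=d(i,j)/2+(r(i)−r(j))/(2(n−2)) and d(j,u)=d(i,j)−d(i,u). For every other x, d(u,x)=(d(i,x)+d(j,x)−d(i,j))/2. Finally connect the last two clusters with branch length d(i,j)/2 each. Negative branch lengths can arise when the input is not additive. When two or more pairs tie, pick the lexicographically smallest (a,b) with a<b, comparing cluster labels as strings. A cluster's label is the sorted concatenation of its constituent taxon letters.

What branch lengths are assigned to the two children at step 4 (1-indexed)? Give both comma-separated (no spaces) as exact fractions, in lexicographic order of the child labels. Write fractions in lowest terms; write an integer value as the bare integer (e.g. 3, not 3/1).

47/12,71/6

iteration 1: select L,Y (d=2, Q=-236); attach at lengths (25/6, -13/6); label the merged cluster LY
  updated: d(B,LY)=15, d(E,LY)=16, d(J,LY)=45/2, d(LY,M)=19/2, d(LY,R)=59/2, d(LY,S)=47/2
iteration 2: select M,R (d=12, Q=-196); attach at lengths (7/10, 113/10); label the merged cluster MR
  updated: d(B,MR)=15, d(E,MR)=49/2, d(J,MR)=9, d(LY,MR)=27/2, d(MR,S)=24
iteration 3: select E,LY (d=16, Q=-138); attach at lengths (85/8, 43/8); label the merged cluster ELY
  updated: d(B,ELY)=23/2, d(ELY,J)=59/4, d(ELY,MR)=11, d(ELY,S)=63/4
iteration 4: select ELY,S (d=63/4, Q=-165/2); attach at lengths (47/12, 71/6); label the merged cluster ELSY
  updated: d(B,ELSY)=55/8, d(ELSY,J)=9, d(ELSY,MR)=77/8
iteration 5: select B,J (d=6, Q=-319/8); attach at lengths (127/32, 65/32); label the merged cluster BJ
  updated: d(BJ,ELSY)=79/16, d(BJ,MR)=9
iteration 6: select BJ,ELSY (d=79/16, Q=-377/16); attach at lengths (69/32, 89/32); label the merged cluster BEJLSY
  updated: d(BEJLSY,MR)=219/32
iteration 7: select BEJLSY,MR (d=219/32); attach at lengths (219/64, 219/64); label the merged cluster BEJLMRSY
final tree: (((B:127/32,J:65/32):69/32,((E:85/8,(L:25/6,Y:-13/6):43/8):47/12,S:71/6):89/32):219/64,(M:7/10,R:113/10):219/64)
total length: 2033/32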